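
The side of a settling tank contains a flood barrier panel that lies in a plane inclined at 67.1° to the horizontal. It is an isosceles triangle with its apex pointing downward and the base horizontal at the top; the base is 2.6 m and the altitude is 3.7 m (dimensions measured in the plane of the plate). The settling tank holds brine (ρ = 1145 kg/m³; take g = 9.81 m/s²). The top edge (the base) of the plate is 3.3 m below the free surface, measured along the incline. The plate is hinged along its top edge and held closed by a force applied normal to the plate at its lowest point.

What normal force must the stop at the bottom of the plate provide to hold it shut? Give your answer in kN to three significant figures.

P ≈ 85.4 kN

γ = ρg = 1145 × 9.81 / 1000 = 11.23245 kN/m³.
Let θ = 67.1° be the plate's angle to the horizontal; measure y along the incline from where the plane meets the free surface. Vertical depth h = y·sinθ with sinθ = 0.921185.
With the apex down, the centroid sits h/3 = 3.7/3 = 1.23333 m below the base (the top edge), so y_c = 3.3 + 1.23333 = 4.53333 m and h_c = 4.53333 × 0.921185 = 4.17604 m.
A = ½ × 2.6 × 3.7 = 4.81 m².
Resultant F = γ·h_c·A = 11.23245 × 4.17604 × 4.81 = 225.623 kN.
I_c = b·h³/36 = 2.6 × 3.7³/36 = 3.65827 m⁴.
Centre of pressure: y_p = y_c + I_c/(y_c·A) = 4.53333 + 3.65827/(4.53333 × 4.81) = 4.53333 + 0.16777 = 4.7011 m along the plane.
The resultant acts 1.23333 + 0.16777 = 1.4011 m (along the plate) below the hinge at the top edge, so the moment about the hinge is M = F × 1.4011 = 225.623 × 1.4011 = 316.12 kN·m.
A normal force at the bottom, 3.7 m from the hinge, must supply this moment: P = 316.12/3.7 = 85.4378 kN.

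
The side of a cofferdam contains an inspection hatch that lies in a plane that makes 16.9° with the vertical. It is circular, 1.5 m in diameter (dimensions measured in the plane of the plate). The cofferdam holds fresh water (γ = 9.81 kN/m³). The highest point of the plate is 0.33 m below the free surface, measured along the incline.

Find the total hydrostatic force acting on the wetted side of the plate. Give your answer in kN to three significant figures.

F ≈ 17.9 kN

γ = 9.81 kN/m³.
The plate makes 16.9° with the vertical, i.e. θ = 90° − 16.9° = 73.1° to the horizontal. Measuring y along the incline from the free-surface line, vertical depth h = y·sinθ with sinθ = 0.956814.
The centroid is at the centre, 0.75 m below the top of the plate, so y_c = 0.33 + 0.75 = 1.08 m and h_c = 1.08 × 0.956814 = 1.03336 m.
A = π(0.75)² = 1.76715 m².
Resultant F = γ·h_c·A = 9.81 × 1.03336 × 1.76715 = 17.9141 kN.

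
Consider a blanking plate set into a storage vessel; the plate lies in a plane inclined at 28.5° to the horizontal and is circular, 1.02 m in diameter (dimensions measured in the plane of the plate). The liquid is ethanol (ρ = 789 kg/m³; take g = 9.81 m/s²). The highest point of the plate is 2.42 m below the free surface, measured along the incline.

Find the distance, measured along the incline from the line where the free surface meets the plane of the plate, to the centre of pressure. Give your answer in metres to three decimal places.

y_p = 2.952 m

γ = ρg = 789 × 9.81 / 1000 = 7.74009 kN/m³.
Let θ = 28.5° be the plate's angle to the horizontal; measure y along the incline from where the plane meets the free surface. Vertical depth h = y·sinθ with sinθ = 0.477159.
The centroid is at the centre, 0.51 m below the top of the plate, so y_c = 2.42 + 0.51 = 2.93 m and h_c = 2.93 × 0.477159 = 1.39808 m.
A = π(0.51)² = 0.817128 m².
Resultant F = γ·h_c·A = 7.74009 × 1.39808 × 0.817128 = 8.84236 kN.
I_c = πr⁴/4 = π × 0.51⁴/4 = 0.0531338 m⁴.
Centre of pressure: y_p = y_c + I_c/(y_c·A) = 2.93 + 0.0531338/(2.93 × 0.817128) = 2.93 + 0.0221929 = 2.95219 m along the plane.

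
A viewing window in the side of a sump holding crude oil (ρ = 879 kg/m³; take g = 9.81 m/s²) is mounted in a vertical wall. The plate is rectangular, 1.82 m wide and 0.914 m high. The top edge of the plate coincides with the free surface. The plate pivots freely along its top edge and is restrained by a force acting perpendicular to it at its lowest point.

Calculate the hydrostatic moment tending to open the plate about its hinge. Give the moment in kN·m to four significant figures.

γ = ρg = 879 × 9.81 / 1000 = 8.62299 kN/m³.
The centroid lies 0.914/2 = 0.457 m below the top edge, so the centroid depth is h_c = 0.457 m.
A = 1.82 × 0.914 = 1.66348 m².
Resultant F = γ·h_c·A = 8.62299 × 0.457 × 1.66348 = 6.55529 kN.
I_c = b·h³/12 = 1.82 × 0.914³/12 = 0.115805 m⁴.
Centre of pressure: y_p = y_c + I_c/(y_c·A) = 0.457 + 0.115805/(0.457 × 1.66348) = 0.457 + 0.152333 = 0.609333 m along the plane.
The resultant acts 0.457 + 0.152333 = 0.609333 m (along the plate) below the hinge at the top edge, so the moment about the hinge is M = F × 0.609333 = 6.55529 × 0.609333 = 3.99435 kN·m.

M ≈ 3.994 kN·m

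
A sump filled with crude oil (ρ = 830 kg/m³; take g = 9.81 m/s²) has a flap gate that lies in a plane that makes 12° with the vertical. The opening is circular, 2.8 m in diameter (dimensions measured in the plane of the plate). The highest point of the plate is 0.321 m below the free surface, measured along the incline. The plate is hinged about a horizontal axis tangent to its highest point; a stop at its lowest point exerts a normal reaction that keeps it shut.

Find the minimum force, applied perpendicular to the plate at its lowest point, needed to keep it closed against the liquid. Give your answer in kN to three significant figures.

P ≈ 50.8 kN

γ = ρg = 830 × 9.81 / 1000 = 8.1423 kN/m³.
The plate makes 12° with the vertical, i.e. θ = 90° − 12° = 78° to the horizontal. Measuring y along the incline from the free-surface line, vertical depth h = y·sinθ with sinθ = 0.978148.
The centroid is at the centre, 1.4 m below the top of the plate, so y_c = 0.321 + 1.4 = 1.721 m and h_c = 1.721 × 0.978148 = 1.68339 m.
A = π(1.4)² = 6.15752 m².
Resultant F = γ·h_c·A = 8.1423 × 1.68339 × 6.15752 = 84.3991 kN.
I_c = πr⁴/4 = π × 1.4⁴/4 = 3.01719 m⁴.
Centre of pressure: y_p = y_c + I_c/(y_c·A) = 1.721 + 3.01719/(1.721 × 6.15752) = 1.721 + 0.284719 = 2.00572 m along the plane.
The resultant acts 1.4 + 0.284719 = 1.68472 m (along the plate) below the hinge at the top edge, so the moment about the hinge is M = F × 1.68472 = 84.3991 × 1.68472 = 142.189 kN·m.
A normal force at the bottom, 2.8 m from the hinge, must supply this moment: P = 142.189/2.8 = 50.7818 kN.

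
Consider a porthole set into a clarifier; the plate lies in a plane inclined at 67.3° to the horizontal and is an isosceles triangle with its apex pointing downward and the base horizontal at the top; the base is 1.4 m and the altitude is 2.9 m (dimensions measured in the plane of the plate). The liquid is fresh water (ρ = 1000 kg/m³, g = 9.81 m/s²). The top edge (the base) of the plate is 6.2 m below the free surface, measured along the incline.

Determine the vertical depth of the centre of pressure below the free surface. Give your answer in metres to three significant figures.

γ = ρg = 1000 × 9.81 = 9810 N/m³ = 9.81 kN/m³.
Let θ = 67.3° be the plate's angle to the horizontal; measure y along the incline from where the plane meets the free surface. Vertical depth h = y·sinθ with sinθ = 0.922538.
With the apex down, the centroid sits h/3 = 2.9/3 = 0.966667 m below the base (the top edge), so y_c = 6.2 + 0.966667 = 7.16667 m and h_c = 7.16667 × 0.922538 = 6.61153 m.
A = ½ × 1.4 × 2.9 = 2.03 m².
Resultant F = γ·h_c·A = 9.81 × 6.61153 × 2.03 = 131.664 kN.
I_c = b·h³/36 = 1.4 × 2.9³/36 = 0.948461 m⁴.
Centre of pressure: y_p = y_c + I_c/(y_c·A) = 7.16667 + 0.948461/(7.16667 × 2.03) = 7.16667 + 0.0651938 = 7.23186 m along the plane.
Vertically, h_p = y_p·sinθ = 7.23186 × 0.922538 = 6.67167 m.

h_p = 6.67 m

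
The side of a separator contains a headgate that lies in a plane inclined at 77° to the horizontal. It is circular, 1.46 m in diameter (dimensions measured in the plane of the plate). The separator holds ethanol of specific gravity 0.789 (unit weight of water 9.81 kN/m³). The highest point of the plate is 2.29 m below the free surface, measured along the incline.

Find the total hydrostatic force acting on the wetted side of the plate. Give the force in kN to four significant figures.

F ≈ 38.13 kN

γ = 0.789 × 9.81 = 7.74009 kN/m³.
Let θ = 77° be the plate's angle to the horizontal; measure y along the incline from where the plane meets the free surface. Vertical depth h = y·sinθ with sinθ = 0.974370.
The centroid is at the centre, 0.73 m below the top of the plate, so y_c = 2.29 + 0.73 = 3.02 m and h_c = 3.02 × 0.974370 = 2.9426 m.
A = π(0.73)² = 1.67415 m².
Resultant F = γ·h_c·A = 7.74009 × 2.9426 × 1.67415 = 38.1304 kN.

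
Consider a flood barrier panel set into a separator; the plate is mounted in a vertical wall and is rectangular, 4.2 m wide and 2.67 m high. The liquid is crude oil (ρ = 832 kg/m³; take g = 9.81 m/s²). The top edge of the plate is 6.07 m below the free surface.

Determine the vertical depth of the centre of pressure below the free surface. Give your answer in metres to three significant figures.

h_p = 7.49 m

γ = ρg = 832 × 9.81 / 1000 = 8.16192 kN/m³.
The centroid lies 2.67/2 = 1.335 m below the top edge, so the centroid depth is h_c = 6.07 + 1.335 = 7.405 m.
A = 4.2 × 2.67 = 11.214 m².
Resultant F = γ·h_c·A = 8.16192 × 7.405 × 11.214 = 677.763 kN.
I_c = b·h³/12 = 4.2 × 2.67³/12 = 6.66196 m⁴.
Centre of pressure: y_p = y_c + I_c/(y_c·A) = 7.405 + 6.66196/(7.405 × 11.214) = 7.405 + 0.0802262 = 7.48523 m along the plane.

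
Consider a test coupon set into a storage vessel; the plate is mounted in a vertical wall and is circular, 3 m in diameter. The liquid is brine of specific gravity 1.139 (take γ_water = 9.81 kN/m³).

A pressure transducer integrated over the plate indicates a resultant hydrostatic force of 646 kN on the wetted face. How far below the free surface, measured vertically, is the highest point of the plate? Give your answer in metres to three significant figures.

γ = 1.139 × 9.81 = 11.17359 kN/m³.
A = π(1.5)² = 7.06858 m².
From F = γ·h_c·A, the centroid depth is h_c = 646/(11.17359 × 7.06858) = 8.17914 m.
The centroid is at the centre, 1.5 m below the top of the plate, so the highest point sits at h_top = 8.17914 − 1.5 = 6.67914 m below the surface.

d_top ≈ 6.68 m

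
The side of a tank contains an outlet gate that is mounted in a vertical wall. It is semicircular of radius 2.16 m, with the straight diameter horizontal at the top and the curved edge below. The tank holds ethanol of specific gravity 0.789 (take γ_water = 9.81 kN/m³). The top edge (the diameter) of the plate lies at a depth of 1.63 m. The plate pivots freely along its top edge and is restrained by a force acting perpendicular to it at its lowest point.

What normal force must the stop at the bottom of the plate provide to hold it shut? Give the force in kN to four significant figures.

P ≈ 69.87 kN

γ = 0.789 × 9.81 = 7.74009 kN/m³.
The centroid of a semicircle lies 4r/(3π) = 0.916732 m from the diameter, here below the top edge, so the centroid depth is h_c = 1.63 + 0.916732 = 2.54673 m.
A = πr²/2 = π × 2.16²/2 = 7.32871 m².
Resultant F = γ·h_c·A = 7.74009 × 2.54673 × 7.32871 = 144.463 kN.
I_c = (π/8 − 8/(9π))·r⁴ = 0.109757 × 2.16⁴ = 2.38917 m⁴.
Centre of pressure: y_p = y_c + I_c/(y_c·A) = 2.54673 + 2.38917/(2.54673 × 7.32871) = 2.54673 + 0.128008 = 2.67474 m along the plane.
The resultant acts 0.916732 + 0.128008 = 1.04474 m (along the plate) below the hinge at the top edge, so the moment about the hinge is M = F × 1.04474 = 144.463 × 1.04474 = 150.926 kN·m.
A normal force at the bottom, 2.16 m from the hinge, must supply this moment: P = 150.926/2.16 = 69.8731 kN.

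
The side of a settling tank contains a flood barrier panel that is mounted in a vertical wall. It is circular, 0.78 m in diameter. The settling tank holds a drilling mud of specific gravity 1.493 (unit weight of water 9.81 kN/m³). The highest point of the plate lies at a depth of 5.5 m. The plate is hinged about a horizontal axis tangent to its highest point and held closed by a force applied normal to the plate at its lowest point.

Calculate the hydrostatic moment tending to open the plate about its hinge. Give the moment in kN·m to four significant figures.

M ≈ 16.34 kN·m

γ = 1.493 × 9.81 = 14.64633 kN/m³.
The centroid is at the centre, 0.39 m below the top of the plate, so the centroid depth is h_c = 5.5 + 0.39 = 5.89 m.
A = π(0.39)² = 0.477836 m².
Resultant F = γ·h_c·A = 14.64633 × 5.89 × 0.477836 = 41.2214 kN.
I_c = πr⁴/4 = π × 0.39⁴/4 = 0.0181697 m⁴.
Centre of pressure: y_p = y_c + I_c/(y_c·A) = 5.89 + 0.0181697/(5.89 × 0.477836) = 5.89 + 0.00645585 = 5.89646 m along the plane.
The resultant acts 0.39 + 0.00645585 = 0.396456 m (along the plate) below the hinge at the top edge, so the moment about the hinge is M = F × 0.396456 = 41.2214 × 0.396456 = 16.3425 kN·m.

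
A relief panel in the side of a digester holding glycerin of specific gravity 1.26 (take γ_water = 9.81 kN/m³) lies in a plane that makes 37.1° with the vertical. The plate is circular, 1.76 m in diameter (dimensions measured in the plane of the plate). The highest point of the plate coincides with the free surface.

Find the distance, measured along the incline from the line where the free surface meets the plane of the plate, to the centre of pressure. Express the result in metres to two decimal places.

y_p = 1.10 m

γ = 1.26 × 9.81 = 12.3606 kN/m³.
The plate makes 37.1° with the vertical, i.e. θ = 90° − 37.1° = 52.9° to the horizontal. Measuring y along the incline from the free-surface line, vertical depth h = y·sinθ with sinθ = 0.797584.
The centroid is at the centre, 0.88 m below the top of the plate, so y_c = 0.88 m and h_c = 0.88 × 0.797584 = 0.701874 m.
A = π(0.88)² = 2.43285 m².
Resultant F = γ·h_c·A = 12.3606 × 0.701874 × 2.43285 = 21.1064 kN.
I_c = πr⁴/4 = π × 0.88⁴/4 = 0.471 m⁴.
Centre of pressure: y_p = y_c + I_c/(y_c·A) = 0.88 + 0.471/(0.88 × 2.43285) = 0.88 + 0.22 = 1.1 m along the plane.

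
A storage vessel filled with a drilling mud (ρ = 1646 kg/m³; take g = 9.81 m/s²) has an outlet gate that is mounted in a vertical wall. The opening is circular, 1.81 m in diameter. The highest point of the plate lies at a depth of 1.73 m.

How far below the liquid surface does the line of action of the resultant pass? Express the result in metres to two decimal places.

h_p = 2.71 m

γ = ρg = 1646 × 9.81 / 1000 = 16.14726 kN/m³.
The centroid is at the centre, 0.905 m below the top of the plate, so the centroid depth is h_c = 1.73 + 0.905 = 2.635 m.
A = π(0.905)² = 2.57304 m².
Resultant F = γ·h_c·A = 16.14726 × 2.635 × 2.57304 = 109.478 kN.
I_c = πr⁴/4 = π × 0.905⁴/4 = 0.526847 m⁴.
Centre of pressure: y_p = y_c + I_c/(y_c·A) = 2.635 + 0.526847/(2.635 × 2.57304) = 2.635 + 0.0777065 = 2.71271 m along the plane.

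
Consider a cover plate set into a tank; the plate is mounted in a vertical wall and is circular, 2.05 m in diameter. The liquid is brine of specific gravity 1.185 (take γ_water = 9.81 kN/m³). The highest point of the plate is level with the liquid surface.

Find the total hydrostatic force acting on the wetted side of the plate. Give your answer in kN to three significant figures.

γ = 1.185 × 9.81 = 11.62485 kN/m³.
The centroid is at the centre, 1.025 m below the top of the plate, so the centroid depth is h_c = 1.025 m.
A = π(1.025)² = 3.30064 m².
Resultant F = γ·h_c·A = 11.62485 × 1.025 × 3.30064 = 39.3287 kN.

F ≈ 39.3 kN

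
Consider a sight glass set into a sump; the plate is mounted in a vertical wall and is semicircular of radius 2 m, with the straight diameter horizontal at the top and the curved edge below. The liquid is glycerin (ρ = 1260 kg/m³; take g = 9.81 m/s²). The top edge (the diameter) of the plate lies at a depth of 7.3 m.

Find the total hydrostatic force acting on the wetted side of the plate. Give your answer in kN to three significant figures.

γ = ρg = 1260 × 9.81 / 1000 = 12.3606 kN/m³.
The centroid of a semicircle lies 4r/(3π) = 0.848826 m from the diameter, here below the top edge, so the centroid depth is h_c = 7.3 + 0.848826 = 8.14883 m.
A = πr²/2 = π × 2²/2 = 6.28319 m².
Resultant F = γ·h_c·A = 12.3606 × 8.14883 × 6.28319 = 632.871 kN.

F ≈ 633 kN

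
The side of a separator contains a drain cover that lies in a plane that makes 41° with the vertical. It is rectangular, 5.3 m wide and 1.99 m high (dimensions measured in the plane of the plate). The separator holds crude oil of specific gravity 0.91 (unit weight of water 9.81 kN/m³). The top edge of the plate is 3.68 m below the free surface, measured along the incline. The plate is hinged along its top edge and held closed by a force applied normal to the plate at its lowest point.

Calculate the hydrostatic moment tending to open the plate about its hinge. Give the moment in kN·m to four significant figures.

M ≈ 354.0 kN·m

γ = 0.91 × 9.81 = 8.9271 kN/m³.
The plate makes 41° with the vertical, i.e. θ = 90° − 41° = 49° to the horizontal. Measuring y along the incline from the free-surface line, vertical depth h = y·sinθ with sinθ = 0.754710.
The centroid lies 1.99/2 = 0.995 m below the top edge, so y_c = 3.68 + 0.995 = 4.675 m and h_c = 4.675 × 0.754710 = 3.52827 m.
A = 5.3 × 1.99 = 10.547 m².
Resultant F = γ·h_c·A = 8.9271 × 3.52827 × 10.547 = 332.201 kN.
I_c = b·h³/12 = 5.3 × 1.99³/12 = 3.4806 m⁴.
Centre of pressure: y_p = y_c + I_c/(y_c·A) = 4.675 + 3.4806/(4.675 × 10.547) = 4.675 + 0.0705901 = 4.74559 m along the plane.
The resultant acts 0.995 + 0.0705901 = 1.06559 m (along the plate) below the hinge at the top edge, so the moment about the hinge is M = F × 1.06559 = 332.201 × 1.06559 = 353.99 kN·m.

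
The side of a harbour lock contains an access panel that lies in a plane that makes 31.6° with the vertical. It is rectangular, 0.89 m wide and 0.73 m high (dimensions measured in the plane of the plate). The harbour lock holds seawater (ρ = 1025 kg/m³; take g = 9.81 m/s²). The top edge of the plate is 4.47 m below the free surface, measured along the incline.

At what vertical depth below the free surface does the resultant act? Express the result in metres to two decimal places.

γ = ρg = 1025 × 9.81 / 1000 = 10.05525 kN/m³.
The plate makes 31.6° with the vertical, i.e. θ = 90° − 31.6° = 58.4° to the horizontal. Measuring y along the incline from the free-surface line, vertical depth h = y·sinθ with sinθ = 0.851727.
The centroid lies 0.73/2 = 0.365 m below the top edge, so y_c = 4.47 + 0.365 = 4.835 m and h_c = 4.835 × 0.851727 = 4.1181 m.
A = 0.89 × 0.73 = 0.6497 m².
Resultant F = γ·h_c·A = 10.05525 × 4.1181 × 0.6497 = 26.9031 kN.
I_c = b·h³/12 = 0.89 × 0.73³/12 = 0.0288521 m⁴.
Centre of pressure: y_p = y_c + I_c/(y_c·A) = 4.835 + 0.0288521/(4.835 × 0.6497) = 4.835 + 0.00918477 = 4.84418 m along the plane.
Vertically, h_p = y_p·sinθ = 4.84418 × 0.851727 = 4.12592 m.

h_p = 4.13 m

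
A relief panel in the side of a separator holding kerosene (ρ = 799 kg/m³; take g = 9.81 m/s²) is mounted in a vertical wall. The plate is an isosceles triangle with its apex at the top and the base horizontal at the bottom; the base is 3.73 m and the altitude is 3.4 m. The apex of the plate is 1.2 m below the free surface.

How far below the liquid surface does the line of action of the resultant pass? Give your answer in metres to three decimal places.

h_p = 3.652 m

γ = ρg = 799 × 9.81 / 1000 = 7.83819 kN/m³.
With the apex up, the centroid sits 2h/3 = 2 × 3.4/3 = 2.26667 m below the apex, so the centroid depth is h_c = 1.2 + 2.26667 = 3.46667 m.
A = ½ × 3.73 × 3.4 = 6.341 m².
Resultant F = γ·h_c·A = 7.83819 × 3.46667 × 6.341 = 172.3 kN.
I_c = b·h³/36 = 3.73 × 3.4³/36 = 4.07233 m⁴.
Centre of pressure: y_p = y_c + I_c/(y_c·A) = 3.46667 + 4.07233/(3.46667 × 6.341) = 3.46667 + 0.185256 = 3.65193 m along the plane.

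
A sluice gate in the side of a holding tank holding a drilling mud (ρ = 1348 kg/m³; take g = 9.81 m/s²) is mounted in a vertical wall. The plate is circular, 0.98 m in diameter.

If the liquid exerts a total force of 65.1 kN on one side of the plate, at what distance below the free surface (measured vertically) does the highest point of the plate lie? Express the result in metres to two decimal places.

γ = ρg = 1348 × 9.81 / 1000 = 13.22388 kN/m³.
A = π(0.49)² = 0.754296 m².
From F = γ·h_c·A, the centroid depth is h_c = 65.1/(13.22388 × 0.754296) = 6.5265 m.
The centroid is at the centre, 0.49 m below the top of the plate, so the highest point sits at h_top = 6.5265 − 0.49 = 6.0365 m below the surface.

d_top ≈ 6.04 m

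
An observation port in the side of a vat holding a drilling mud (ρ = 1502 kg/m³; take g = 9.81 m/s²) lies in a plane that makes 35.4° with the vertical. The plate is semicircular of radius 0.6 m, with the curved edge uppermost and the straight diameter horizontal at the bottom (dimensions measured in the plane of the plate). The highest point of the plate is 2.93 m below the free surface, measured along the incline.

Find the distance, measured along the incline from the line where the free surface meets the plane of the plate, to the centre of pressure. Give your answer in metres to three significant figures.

γ = ρg = 1502 × 9.81 / 1000 = 14.73462 kN/m³.
The plate makes 35.4° with the vertical, i.e. θ = 90° − 35.4° = 54.6° to the horizontal. Measuring y along the incline from the free-surface line, vertical depth h = y·sinθ with sinθ = 0.815128.
The centroid lies 4r/(3π) = 0.254648 m above the diameter, so r − 4r/(3π) = 0.6 − 0.254648 = 0.345352 m below the topmost point, so y_c = 2.93 + 0.345352 = 3.27535 m and h_c = 3.27535 × 0.815128 = 2.66983 m.
A = πr²/2 = π × 0.6²/2 = 0.565487 m².
Resultant F = γ·h_c·A = 14.73462 × 2.66983 × 0.565487 = 22.2457 kN.
I_c = (π/8 − 8/(9π))·r⁴ = 0.109757 × 0.6⁴ = 0.0142245 m⁴.
Centre of pressure: y_p = y_c + I_c/(y_c·A) = 3.27535 + 0.0142245/(3.27535 × 0.565487) = 3.27535 + 0.00767992 = 3.28303 m along the plane.

y_p = 3.28 m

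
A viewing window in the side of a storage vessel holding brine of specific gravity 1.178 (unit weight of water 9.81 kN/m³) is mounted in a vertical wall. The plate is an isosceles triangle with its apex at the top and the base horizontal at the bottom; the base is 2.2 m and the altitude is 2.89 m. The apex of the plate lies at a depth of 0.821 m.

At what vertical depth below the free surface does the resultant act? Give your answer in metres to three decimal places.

h_p = 2.917 m

γ = 1.178 × 9.81 = 11.55618 kN/m³.
With the apex up, the centroid sits 2h/3 = 2 × 2.89/3 = 1.92667 m below the apex, so the centroid depth is h_c = 0.821 + 1.92667 = 2.74767 m.
A = ½ × 2.2 × 2.89 = 3.179 m².
Resultant F = γ·h_c·A = 11.55618 × 2.74767 × 3.179 = 100.941 kN.
I_c = b·h³/36 = 2.2 × 2.89³/36 = 1.47507 m⁴.
Centre of pressure: y_p = y_c + I_c/(y_c·A) = 2.74767 + 1.47507/(2.74767 × 3.179) = 2.74767 + 0.168872 = 2.91654 m along the plane.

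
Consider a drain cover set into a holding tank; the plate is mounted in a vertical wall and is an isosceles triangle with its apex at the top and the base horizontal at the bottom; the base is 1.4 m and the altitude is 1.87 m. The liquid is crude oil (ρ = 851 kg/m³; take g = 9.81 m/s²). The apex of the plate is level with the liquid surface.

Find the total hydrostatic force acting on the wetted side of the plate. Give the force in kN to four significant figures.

γ = ρg = 851 × 9.81 / 1000 = 8.34831 kN/m³.
With the apex up, the centroid sits 2h/3 = 2 × 1.87/3 = 1.24667 m below the apex, so the centroid depth is h_c = 1.24667 m.
A = ½ × 1.4 × 1.87 = 1.309 m².
Resultant F = γ·h_c·A = 8.34831 × 1.24667 × 1.309 = 13.6235 kN.

F ≈ 13.62 kN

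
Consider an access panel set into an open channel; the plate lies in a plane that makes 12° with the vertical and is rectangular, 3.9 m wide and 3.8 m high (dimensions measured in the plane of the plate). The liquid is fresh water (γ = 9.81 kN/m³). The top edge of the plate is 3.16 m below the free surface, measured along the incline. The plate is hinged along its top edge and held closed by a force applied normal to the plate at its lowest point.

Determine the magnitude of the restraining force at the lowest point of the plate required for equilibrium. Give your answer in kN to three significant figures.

P ≈ 405 kN

γ = 9.81 kN/m³.
The plate makes 12° with the vertical, i.e. θ = 90° − 12° = 78° to the horizontal. Measuring y along the incline from the free-surface line, vertical depth h = y·sinθ with sinθ = 0.978148.
The centroid lies 3.8/2 = 1.9 m below the top edge, so y_c = 3.16 + 1.9 = 5.06 m and h_c = 5.06 × 0.978148 = 4.94943 m.
A = 3.9 × 3.8 = 14.82 m².
Resultant F = γ·h_c·A = 9.81 × 4.94943 × 14.82 = 719.569 kN.
I_c = b·h³/12 = 3.9 × 3.8³/12 = 17.8334 m⁴.
Centre of pressure: y_p = y_c + I_c/(y_c·A) = 5.06 + 17.8334/(5.06 × 14.82) = 5.06 + 0.237813 = 5.29781 m along the plane.
The resultant acts 1.9 + 0.237813 = 2.13781 m (along the plate) below the hinge at the top edge, so the moment about the hinge is M = F × 2.13781 = 719.569 × 2.13781 = 1538.3 kN·m.
A normal force at the bottom, 3.8 m from the hinge, must supply this moment: P = 1538.3/3.8 = 404.816 kN.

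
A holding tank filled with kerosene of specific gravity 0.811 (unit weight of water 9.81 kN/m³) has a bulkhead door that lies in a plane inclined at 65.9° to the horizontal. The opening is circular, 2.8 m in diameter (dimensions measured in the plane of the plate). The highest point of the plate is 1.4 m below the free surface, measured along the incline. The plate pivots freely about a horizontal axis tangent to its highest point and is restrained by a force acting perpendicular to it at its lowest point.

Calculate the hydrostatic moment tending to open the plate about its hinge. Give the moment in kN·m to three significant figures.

γ = 0.811 × 9.81 = 7.95591 kN/m³.
Let θ = 65.9° be the plate's angle to the horizontal; measure y along the incline from where the plane meets the free surface. Vertical depth h = y·sinθ with sinθ = 0.912834.
The centroid is at the centre, 1.4 m below the top of the plate, so y_c = 1.4 + 1.4 = 2.8 m and h_c = 2.8 × 0.912834 = 2.55594 m.
A = π(1.4)² = 6.15752 m².
Resultant F = γ·h_c·A = 7.95591 × 2.55594 × 6.15752 = 125.212 kN.
I_c = πr⁴/4 = π × 1.4⁴/4 = 3.01719 m⁴.
Centre of pressure: y_p = y_c + I_c/(y_c·A) = 2.8 + 3.01719/(2.8 × 6.15752) = 2.8 + 0.175 = 2.975 m along the plane.
The resultant acts 1.4 + 0.175 = 1.575 m (along the plate) below the hinge at the top edge, so the moment about the hinge is M = F × 1.575 = 125.212 × 1.575 = 197.209 kN·m.

M ≈ 197 kN·m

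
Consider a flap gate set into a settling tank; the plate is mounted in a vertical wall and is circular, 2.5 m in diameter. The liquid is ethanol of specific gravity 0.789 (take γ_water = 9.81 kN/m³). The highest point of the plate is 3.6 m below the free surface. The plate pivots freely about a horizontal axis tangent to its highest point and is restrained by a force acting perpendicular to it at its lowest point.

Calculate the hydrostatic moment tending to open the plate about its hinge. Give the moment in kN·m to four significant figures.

γ = 0.789 × 9.81 = 7.74009 kN/m³.
The centroid is at the centre, 1.25 m below the top of the plate, so the centroid depth is h_c = 3.6 + 1.25 = 4.85 m.
A = π(1.25)² = 4.90874 m².
Resultant F = γ·h_c·A = 7.74009 × 4.85 × 4.90874 = 184.271 kN.
I_c = πr⁴/4 = π × 1.25⁴/4 = 1.91748 m⁴.
Centre of pressure: y_p = y_c + I_c/(y_c·A) = 4.85 + 1.91748/(4.85 × 4.90874) = 4.85 + 0.0805414 = 4.93054 m along the plane.
The resultant acts 1.25 + 0.0805414 = 1.33054 m (along the plate) below the hinge at the top edge, so the moment about the hinge is M = F × 1.33054 = 184.271 × 1.33054 = 245.18 kN·m.

M ≈ 245.2 kN·m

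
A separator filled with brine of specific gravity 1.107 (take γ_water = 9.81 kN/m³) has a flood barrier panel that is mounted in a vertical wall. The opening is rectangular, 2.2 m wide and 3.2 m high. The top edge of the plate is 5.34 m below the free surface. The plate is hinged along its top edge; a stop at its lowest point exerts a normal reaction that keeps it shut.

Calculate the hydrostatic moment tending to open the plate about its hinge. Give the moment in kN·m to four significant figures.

γ = 1.107 × 9.81 = 10.85967 kN/m³.
The centroid lies 3.2/2 = 1.6 m below the top edge, so the centroid depth is h_c = 5.34 + 1.6 = 6.94 m.
A = 2.2 × 3.2 = 7.04 m².
Resultant F = γ·h_c·A = 10.85967 × 6.94 × 7.04 = 530.577 kN.
I_c = b·h³/12 = 2.2 × 3.2³/12 = 6.00747 m⁴.
Centre of pressure: y_p = y_c + I_c/(y_c·A) = 6.94 + 6.00747/(6.94 × 7.04) = 6.94 + 0.122959 = 7.06296 m along the plane.
The resultant acts 1.6 + 0.122959 = 1.72296 m (along the plate) below the hinge at the top edge, so the moment about the hinge is M = F × 1.72296 = 530.577 × 1.72296 = 914.163 kN·m.

M ≈ 914.2 kN·m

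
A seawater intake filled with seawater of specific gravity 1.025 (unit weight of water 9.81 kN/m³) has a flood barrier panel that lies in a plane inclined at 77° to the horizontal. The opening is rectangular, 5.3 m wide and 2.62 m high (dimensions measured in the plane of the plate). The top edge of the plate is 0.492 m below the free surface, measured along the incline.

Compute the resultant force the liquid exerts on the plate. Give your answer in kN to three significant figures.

F ≈ 245 kN

γ = 1.025 × 9.81 = 10.05525 kN/m³.
Let θ = 77° be the plate's angle to the horizontal; measure y along the incline from where the plane meets the free surface. Vertical depth h = y·sinθ with sinθ = 0.974370.
The centroid lies 2.62/2 = 1.31 m below the top edge, so y_c = 0.492 + 1.31 = 1.802 m and h_c = 1.802 × 0.974370 = 1.75581 m.
A = 5.3 × 2.62 = 13.886 m².
Resultant F = γ·h_c·A = 10.05525 × 1.75581 × 13.886 = 245.159 kN.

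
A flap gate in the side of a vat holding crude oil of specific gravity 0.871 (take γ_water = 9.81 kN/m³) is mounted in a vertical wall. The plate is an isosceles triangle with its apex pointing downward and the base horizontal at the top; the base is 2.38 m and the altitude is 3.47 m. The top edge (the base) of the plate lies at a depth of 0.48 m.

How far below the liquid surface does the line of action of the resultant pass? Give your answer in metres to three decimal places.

h_p = 2.045 m

γ = 0.871 × 9.81 = 8.54451 kN/m³.
With the apex down, the centroid sits h/3 = 3.47/3 = 1.15667 m below the base (the top edge), so the centroid depth is h_c = 0.48 + 1.15667 = 1.63667 m.
A = ½ × 2.38 × 3.47 = 4.1293 m².
Resultant F = γ·h_c·A = 8.54451 × 1.63667 × 4.1293 = 57.7464 kN.
I_c = b·h³/36 = 2.38 × 3.47³/36 = 2.76225 m⁴.
Centre of pressure: y_p = y_c + I_c/(y_c·A) = 1.63667 + 2.76225/(1.63667 × 4.1293) = 1.63667 + 0.40872 = 2.04539 m along the plane.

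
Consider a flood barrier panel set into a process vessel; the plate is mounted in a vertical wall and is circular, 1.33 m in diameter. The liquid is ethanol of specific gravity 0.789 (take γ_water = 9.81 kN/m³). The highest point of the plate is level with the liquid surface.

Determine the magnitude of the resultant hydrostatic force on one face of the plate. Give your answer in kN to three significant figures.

F ≈ 7.15 kN

γ = 0.789 × 9.81 = 7.74009 kN/m³.
The centroid is at the centre, 0.665 m below the top of the plate, so the centroid depth is h_c = 0.665 m.
A = π(0.665)² = 1.38929 m².
Resultant F = γ·h_c·A = 7.74009 × 0.665 × 1.38929 = 7.1509 kN.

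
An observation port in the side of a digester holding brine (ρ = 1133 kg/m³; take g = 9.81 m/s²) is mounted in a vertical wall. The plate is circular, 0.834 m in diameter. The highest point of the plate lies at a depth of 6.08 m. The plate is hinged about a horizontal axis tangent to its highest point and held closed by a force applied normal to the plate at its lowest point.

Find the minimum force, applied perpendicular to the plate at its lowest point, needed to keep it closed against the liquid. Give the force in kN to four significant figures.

γ = ρg = 1133 × 9.81 / 1000 = 11.11473 kN/m³.
The centroid is at the centre, 0.417 m below the top of the plate, so the centroid depth is h_c = 6.08 + 0.417 = 6.497 m.
A = π(0.417)² = 0.546288 m².
Resultant F = γ·h_c·A = 11.11473 × 6.497 × 0.546288 = 39.4488 kN.
I_c = πr⁴/4 = π × 0.417⁴/4 = 0.0237484 m⁴.
Centre of pressure: y_p = y_c + I_c/(y_c·A) = 6.497 + 0.0237484/(6.497 × 0.546288) = 6.497 + 0.00669114 = 6.50369 m along the plane.
The resultant acts 0.417 + 0.00669114 = 0.423691 m (along the plate) below the hinge at the top edge, so the moment about the hinge is M = F × 0.423691 = 39.4488 × 0.423691 = 16.7141 kN·m.
A normal force at the bottom, 0.834 m from the hinge, must supply this moment: P = 16.7141/0.834 = 20.0409 kN.

P ≈ 20.04 kN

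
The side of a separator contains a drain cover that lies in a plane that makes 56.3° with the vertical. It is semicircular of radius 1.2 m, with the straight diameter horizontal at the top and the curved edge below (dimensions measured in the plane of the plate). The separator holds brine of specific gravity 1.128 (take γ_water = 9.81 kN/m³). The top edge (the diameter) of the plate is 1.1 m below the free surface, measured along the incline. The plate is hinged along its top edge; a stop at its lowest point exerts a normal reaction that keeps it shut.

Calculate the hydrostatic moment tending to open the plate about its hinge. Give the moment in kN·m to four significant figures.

M ≈ 12.78 kN·m

γ = 1.128 × 9.81 = 11.06568 kN/m³.
The plate makes 56.3° with the vertical, i.e. θ = 90° − 56.3° = 33.7° to the horizontal. Measuring y along the incline from the free-surface line, vertical depth h = y·sinθ with sinθ = 0.554844.
The centroid of a semicircle lies 4r/(3π) = 0.509296 m from the diameter, here below the top edge, so y_c = 1.1 + 0.509296 = 1.6093 m and h_c = 1.6093 × 0.554844 = 0.89291 m.
A = πr²/2 = π × 1.2²/2 = 2.26195 m².
Resultant F = γ·h_c·A = 11.06568 × 0.89291 × 2.26195 = 22.3496 kN.
I_c = (π/8 − 8/(9π))·r⁴ = 0.109757 × 1.2⁴ = 0.227592 m⁴.
Centre of pressure: y_p = y_c + I_c/(y_c·A) = 1.6093 + 0.227592/(1.6093 × 2.26195) = 1.6093 + 0.0625226 = 1.67182 m along the plane.
The resultant acts 0.509296 + 0.0625226 = 0.571819 m (along the plate) below the hinge at the top edge, so the moment about the hinge is M = F × 0.571819 = 22.3496 × 0.571819 = 12.7799 kN·m.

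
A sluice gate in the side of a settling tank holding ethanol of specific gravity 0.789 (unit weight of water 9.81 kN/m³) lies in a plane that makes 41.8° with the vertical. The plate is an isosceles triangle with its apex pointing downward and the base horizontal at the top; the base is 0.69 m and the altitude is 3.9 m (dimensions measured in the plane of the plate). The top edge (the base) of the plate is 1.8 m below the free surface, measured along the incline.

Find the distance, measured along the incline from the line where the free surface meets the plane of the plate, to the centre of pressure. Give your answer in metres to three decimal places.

y_p = 3.373 m

γ = 0.789 × 9.81 = 7.74009 kN/m³.
The plate makes 41.8° with the vertical, i.e. θ = 90° − 41.8° = 48.2° to the horizontal. Measuring y along the incline from the free-surface line, vertical depth h = y·sinθ with sinθ = 0.745476.
With the apex down, the centroid sits h/3 = 3.9/3 = 1.3 m below the base (the top edge), so y_c = 1.8 + 1.3 = 3.1 m and h_c = 3.1 × 0.745476 = 2.31098 m.
A = ½ × 0.69 × 3.9 = 1.3455 m².
Resultant F = γ·h_c·A = 7.74009 × 2.31098 × 1.3455 = 24.0672 kN.
I_c = b·h³/36 = 0.69 × 3.9³/36 = 1.13695 m⁴.
Centre of pressure: y_p = y_c + I_c/(y_c·A) = 3.1 + 1.13695/(3.1 × 1.3455) = 3.1 + 0.272581 = 3.37258 m along the plane.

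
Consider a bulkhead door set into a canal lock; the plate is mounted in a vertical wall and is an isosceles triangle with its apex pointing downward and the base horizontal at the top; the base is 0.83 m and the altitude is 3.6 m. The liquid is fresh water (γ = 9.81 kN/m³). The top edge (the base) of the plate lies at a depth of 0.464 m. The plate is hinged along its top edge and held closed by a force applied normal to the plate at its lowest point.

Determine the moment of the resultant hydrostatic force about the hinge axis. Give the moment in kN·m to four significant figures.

γ = 9.81 kN/m³.
With the apex down, the centroid sits h/3 = 3.6/3 = 1.2 m below the base (the top edge), so the centroid depth is h_c = 0.464 + 1.2 = 1.664 m.
A = ½ × 0.83 × 3.6 = 1.494 m².
Resultant F = γ·h_c·A = 9.81 × 1.664 × 1.494 = 24.3878 kN.
I_c = b·h³/36 = 0.83 × 3.6³/36 = 1.07568 m⁴.
Centre of pressure: y_p = y_c + I_c/(y_c·A) = 1.664 + 1.07568/(1.664 × 1.494) = 1.664 + 0.432692 = 2.09669 m along the plane.
The resultant acts 1.2 + 0.432692 = 1.63269 m (along the plate) below the hinge at the top edge, so the moment about the hinge is M = F × 1.63269 = 24.3878 × 1.63269 = 39.8177 kN·m.

M ≈ 39.82 kN·m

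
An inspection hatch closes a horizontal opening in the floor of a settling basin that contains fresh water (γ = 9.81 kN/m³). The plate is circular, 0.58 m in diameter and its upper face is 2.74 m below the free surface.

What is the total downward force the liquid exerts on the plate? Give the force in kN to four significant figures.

γ = 9.81 kN/m³.
The plate is horizontal, so pressure is uniform at p = γ·h = 9.81 × 2.74 = 26.8794 kN/m².
A = π(0.29)² = 0.264208 m².
F = p·A = 26.8794 × 0.264208 = 7.10175 kN.

F ≈ 7.102 kN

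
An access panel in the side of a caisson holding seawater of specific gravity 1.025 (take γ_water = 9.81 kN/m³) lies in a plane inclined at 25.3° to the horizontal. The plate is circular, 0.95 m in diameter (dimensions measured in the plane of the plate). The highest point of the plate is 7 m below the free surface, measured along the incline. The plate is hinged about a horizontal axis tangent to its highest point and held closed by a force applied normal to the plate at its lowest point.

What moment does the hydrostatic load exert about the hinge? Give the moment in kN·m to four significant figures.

γ = 1.025 × 9.81 = 10.05525 kN/m³.
Let θ = 25.3° be the plate's angle to the horizontal; measure y along the incline from where the plane meets the free surface. Vertical depth h = y·sinθ with sinθ = 0.427358.
The centroid is at the centre, 0.475 m below the top of the plate, so y_c = 7 + 0.475 = 7.475 m and h_c = 7.475 × 0.427358 = 3.1945 m.
A = π(0.475)² = 0.708822 m².
Resultant F = γ·h_c·A = 10.05525 × 3.1945 × 0.708822 = 22.7684 kN.
I_c = πr⁴/4 = π × 0.475⁴/4 = 0.039982 m⁴.
Centre of pressure: y_p = y_c + I_c/(y_c·A) = 7.475 + 0.039982/(7.475 × 0.708822) = 7.475 + 0.00754599 = 7.48255 m along the plane.
The resultant acts 0.475 + 0.00754599 = 0.482546 m (along the plate) below the hinge at the top edge, so the moment about the hinge is M = F × 0.482546 = 22.7684 × 0.482546 = 10.9868 kN·m.

M ≈ 10.99 kN·m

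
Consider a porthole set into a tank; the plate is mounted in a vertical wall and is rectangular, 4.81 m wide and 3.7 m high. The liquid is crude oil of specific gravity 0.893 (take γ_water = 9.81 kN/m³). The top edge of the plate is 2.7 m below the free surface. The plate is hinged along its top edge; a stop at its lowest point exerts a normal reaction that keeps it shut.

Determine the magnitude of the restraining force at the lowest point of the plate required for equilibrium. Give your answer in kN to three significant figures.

P ≈ 403 kN

γ = 0.893 × 9.81 = 8.76033 kN/m³.
The centroid lies 3.7/2 = 1.85 m below the top edge, so the centroid depth is h_c = 2.7 + 1.85 = 4.55 m.
A = 4.81 × 3.7 = 17.797 m².
Resultant F = γ·h_c·A = 8.76033 × 4.55 × 17.797 = 709.38 kN.
I_c = b·h³/12 = 4.81 × 3.7³/12 = 20.3034 m⁴.
Centre of pressure: y_p = y_c + I_c/(y_c·A) = 4.55 + 20.3034/(4.55 × 17.797) = 4.55 + 0.250732 = 4.80073 m along the plane.
The resultant acts 1.85 + 0.250732 = 2.10073 m (along the plate) below the hinge at the top edge, so the moment about the hinge is M = F × 2.10073 = 709.38 × 2.10073 = 1490.22 kN·m.
A normal force at the bottom, 3.7 m from the hinge, must supply this moment: P = 1490.22/3.7 = 402.762 kN.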